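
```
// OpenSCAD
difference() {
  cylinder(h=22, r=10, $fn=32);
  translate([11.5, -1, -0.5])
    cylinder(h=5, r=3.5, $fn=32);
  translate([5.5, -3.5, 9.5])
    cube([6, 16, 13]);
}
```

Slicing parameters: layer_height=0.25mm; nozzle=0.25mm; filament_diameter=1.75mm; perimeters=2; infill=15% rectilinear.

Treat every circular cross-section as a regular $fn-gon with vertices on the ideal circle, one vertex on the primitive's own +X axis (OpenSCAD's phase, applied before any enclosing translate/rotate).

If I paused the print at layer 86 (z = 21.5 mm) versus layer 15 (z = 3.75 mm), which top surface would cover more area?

Layer 86 (z = 21.5): the r=10 cylinder gives a regular 32-gon of circumradius 10 (constant along its height) (area = (32/2)·10.000²·sin(360°/32) = 312.14 mm²); the cylinder at (11.5, -1) is absent (z outside [-0.5, 4.5]); the cube at (5.5, -3.5) (footprint 6×16) is included at this height (area 96.00 mm²); Subtracting the remaining from the first: starting from the r=10 cylinder (312.14 mm²), the 6×16 cube at (5.5, -3.5) partially overlaps it — only the 41.04 mm² overlap (of its 96.00 mm²) is removed, clipping the outline — area = 271.10 mm². So its area = 271.10 mm². Layer 15 (z = 3.75): the cylinder: section is a regular 32-gon, circumradius r=10 (area = (32/2)·10.000²·sin(360°/32) = 312.14 mm²); the r=3.5 cylinder at (11.5, -1) gives a regular 32-gon of circumradius 3.5 (constant along its height) (area = (32/2)·3.500²·sin(360°/32) = 38.24 mm²); the cube at (5.5, -3.5) is not intersected at this z (z outside [9.5, 22.5]); Subtracting the remaining from the first: starting from the r=10 cylinder (312.14 mm²), the r=3.5 cylinder at (11.5, -1) partially overlaps it — only the 7.61 mm² overlap (of its 38.24 mm²) is removed, clipping the outline — area = 304.54 mm². So its area = 304.54 mm². Layer 15 is larger (304.54 vs 271.10 mm²).

layer 15 (z = 3.75 mm)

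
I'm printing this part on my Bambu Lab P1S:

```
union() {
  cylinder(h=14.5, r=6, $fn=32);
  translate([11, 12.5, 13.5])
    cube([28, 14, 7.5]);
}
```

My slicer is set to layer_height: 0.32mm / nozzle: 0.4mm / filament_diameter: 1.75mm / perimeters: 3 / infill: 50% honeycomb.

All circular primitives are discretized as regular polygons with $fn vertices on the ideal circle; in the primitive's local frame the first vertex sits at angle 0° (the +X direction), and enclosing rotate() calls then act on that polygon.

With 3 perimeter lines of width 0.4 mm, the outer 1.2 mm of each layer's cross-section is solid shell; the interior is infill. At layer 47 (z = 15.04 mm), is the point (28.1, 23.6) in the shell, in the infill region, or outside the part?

At z = 15.04 mm: the cylinder does not reach this height (z outside [0, 14.5]); the cube at (11, 12.5) is present — its section is the full 28×14 rectangle; Taking the union: only the 28×14 cube at (11, 12.5) is present, so the union is just that shape — 1 connected region. Overall, the cross-section is a single solid region. The nearest boundary edge runs (39.00, 26.50)→(11.00, 26.50); distance from the point to it = 2.90 mm. The point is inside the cross-section and 2.90 mm from the nearest boundary — more than the 1.2 mm shell width (3 × 0.4), so it's in the infill interior.

infill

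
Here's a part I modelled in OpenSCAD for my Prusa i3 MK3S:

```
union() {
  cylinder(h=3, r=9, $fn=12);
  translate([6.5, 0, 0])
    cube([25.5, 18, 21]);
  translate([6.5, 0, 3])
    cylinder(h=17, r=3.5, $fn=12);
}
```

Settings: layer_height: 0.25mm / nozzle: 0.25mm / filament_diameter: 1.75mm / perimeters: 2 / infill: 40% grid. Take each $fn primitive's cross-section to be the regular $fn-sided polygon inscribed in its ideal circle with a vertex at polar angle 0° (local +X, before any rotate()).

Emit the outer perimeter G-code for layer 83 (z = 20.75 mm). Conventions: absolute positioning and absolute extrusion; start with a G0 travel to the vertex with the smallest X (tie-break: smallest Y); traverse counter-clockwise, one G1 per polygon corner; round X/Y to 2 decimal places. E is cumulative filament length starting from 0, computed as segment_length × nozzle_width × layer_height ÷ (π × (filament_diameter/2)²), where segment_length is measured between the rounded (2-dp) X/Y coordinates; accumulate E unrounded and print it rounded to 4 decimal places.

At z = 20.75 mm: the cylinder does not reach this height (z outside [0, 3]); the cube at (6.5, 0) is present — its section is the full 25.5×18 rectangle; the cylinder at (6.5, 0) is absent (z outside [3, 20]); Combining (union): only the 25.5×18 cube at (6.5, 0) is present, so the union is just that shape — 1 connected region. The outline is a single polygon with 4 vertices. Extrusion per mm of travel: 0.25 × 0.25 / (π × 0.875²) = 0.025984. Accumulating E over each segment gives final E = 2.2606.

G0 X6.50 Y0.00 Z20.75
G1 X32.00 Y0.00 E0.6626
G1 X32.00 Y18.00 E1.1303
G1 X6.50 Y18.00 E1.7929
G1 X6.50 Y0.00 E2.2606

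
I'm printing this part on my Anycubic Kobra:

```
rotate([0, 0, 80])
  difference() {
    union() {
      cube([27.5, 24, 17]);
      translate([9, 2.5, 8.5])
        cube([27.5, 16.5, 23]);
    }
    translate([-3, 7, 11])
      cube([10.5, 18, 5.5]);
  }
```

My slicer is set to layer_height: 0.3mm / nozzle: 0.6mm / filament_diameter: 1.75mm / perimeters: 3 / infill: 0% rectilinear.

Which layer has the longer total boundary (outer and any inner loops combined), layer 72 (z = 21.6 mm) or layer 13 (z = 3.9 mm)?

layer 13 (z = 3.9 mm)

Layer 72 (z = 21.6): the cube does not reach this height (z outside [0, 17]); the cube at (9, 2.5) is present — its section is the full 27.5×16.5 rectangle (perimeter 88.00 mm); Taking the union: only the 27.5×16.5 cube at (9, 2.5) is present, so the union is just that shape — boundary = 88.00 mm; the cube at (-3, 7) is not intersected at this z (z outside [11, 16.5]); Taking the first minus the rest: none of the subtracted shapes is present at this height, so that combined region is unchanged — boundary = 88.00 mm; (whole slice rotated 80° about Z — lengths, areas and connectivity unchanged). So its perimeter = 88.00 mm. Layer 13 (z = 3.9): the cube (footprint 27.5×24) is included at this height (perimeter 103.00 mm); the cube at (9, 2.5) is absent (z outside [8.5, 31.5]); Combining (union): only the 27.5×24 cube is present, so the union is just that shape — boundary = 103.00 mm; the cube at (-3, 7) does not reach this height (z outside [11, 16.5]); Subtracting the remaining from the first: none of the subtracted shapes is present at this height, so the result so far is unchanged — boundary = 103.00 mm; (whole slice rotated 80° about Z — lengths, areas and connectivity unchanged). So its perimeter = 103.00 mm. Layer 13 is larger (103.00 vs 88.00 mm).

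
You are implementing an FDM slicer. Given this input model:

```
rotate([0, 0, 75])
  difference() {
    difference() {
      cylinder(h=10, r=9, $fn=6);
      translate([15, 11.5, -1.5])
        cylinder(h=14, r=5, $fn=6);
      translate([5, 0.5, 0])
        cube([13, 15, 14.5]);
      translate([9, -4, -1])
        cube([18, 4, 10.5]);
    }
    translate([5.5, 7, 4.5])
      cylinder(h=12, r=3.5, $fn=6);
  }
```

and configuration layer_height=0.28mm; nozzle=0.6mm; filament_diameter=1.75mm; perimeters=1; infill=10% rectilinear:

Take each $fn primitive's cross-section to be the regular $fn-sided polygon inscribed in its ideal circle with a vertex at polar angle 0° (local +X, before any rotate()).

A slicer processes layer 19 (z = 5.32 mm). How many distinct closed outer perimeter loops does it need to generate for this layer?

1

At z = 5.32 mm: the r=9 cylinder gives a regular 6-gon of circumradius 9 (constant along its height); the r=5 cylinder at (15, 11.5) gives a regular 6-gon of circumradius 5 (constant along its height); the cube at (5, 0.5) (footprint 13×15) is included at this height; the cube at (9, -4) is present — its section is the full 18×4 rectangle; After the difference (first − rest): starting from the r=9 cylinder, the r=5 cylinder at (15, 11.5) misses the remaining region (no effect); the 13×15 cube at (5, 0.5) partially overlaps it — only the 11.93 mm² overlap (of its 195.00 mm²) is removed, clipping the outline; the 18×4 cube at (9, -4) misses the remaining region (no effect) — 1 connected region; the r=3.5 cylinder at (5.5, 7) contributes a regular 6-gon of circumradius 3.5; After the difference (first − rest): starting from that combined region, the r=3.5 cylinder at (5.5, 7) partially overlaps it — only the 8.43 mm² overlap (of its 31.83 mm²) is removed, clipping the outline — 1 connected region; (rotated 75° about Z; rotation is an isometry so areas/perimeters/island counts are preserved). The result has 1 disconnected region.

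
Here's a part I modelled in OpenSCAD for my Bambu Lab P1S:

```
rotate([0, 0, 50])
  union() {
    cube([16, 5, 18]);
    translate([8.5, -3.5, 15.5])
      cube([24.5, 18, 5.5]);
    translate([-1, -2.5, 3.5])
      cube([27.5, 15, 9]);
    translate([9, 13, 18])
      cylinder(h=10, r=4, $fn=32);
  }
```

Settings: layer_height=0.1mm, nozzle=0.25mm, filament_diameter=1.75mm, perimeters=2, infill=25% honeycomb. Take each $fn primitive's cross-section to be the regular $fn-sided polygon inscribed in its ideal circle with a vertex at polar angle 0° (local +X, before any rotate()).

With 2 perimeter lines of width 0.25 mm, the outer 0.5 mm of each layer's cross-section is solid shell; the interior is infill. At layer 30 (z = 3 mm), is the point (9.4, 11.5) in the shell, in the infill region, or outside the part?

shell

At z = 3 mm: the cube (footprint 16×5) is included at this height; the cube at (8.5, -3.5) is absent (z outside [15.5, 21]); the cube at (-1, -2.5) is not intersected at this z (z outside [3.5, 12.5]); the cylinder at (9, 13) is absent (z outside [18, 28]); Taking the union: only the 16×5 cube is present, so the union is just that shape — 1 connected region; (rotated 50° about Z; rotation is an isometry so areas/perimeters/island counts are preserved). Overall, the cross-section is a single solid region. Undo the 50° rotation: the query point maps to (14.852, 0.191) in the un-rotated model frame. The nearest boundary edge runs (0.00, 0.00)→(16.00, 0.00); distance from the point to it = 0.19 mm. The point is inside the cross-section, 0.19 mm from the nearest boundary — within the 0.5 mm shell band (2 × 0.25).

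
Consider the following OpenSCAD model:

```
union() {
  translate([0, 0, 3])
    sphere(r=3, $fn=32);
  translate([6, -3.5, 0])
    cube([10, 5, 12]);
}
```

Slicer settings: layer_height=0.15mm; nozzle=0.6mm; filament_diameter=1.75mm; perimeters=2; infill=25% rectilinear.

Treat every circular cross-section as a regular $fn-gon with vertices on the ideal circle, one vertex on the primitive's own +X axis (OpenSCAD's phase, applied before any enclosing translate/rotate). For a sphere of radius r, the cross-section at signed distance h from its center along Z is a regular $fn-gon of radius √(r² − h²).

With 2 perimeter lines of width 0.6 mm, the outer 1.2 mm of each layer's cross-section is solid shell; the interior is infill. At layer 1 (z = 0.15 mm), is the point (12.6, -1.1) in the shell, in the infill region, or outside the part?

infill

At z = 0.15 mm: the r=3 sphere contributes a regular 32-gon of circumradius √(3²−2.85²) = 0.937; the 10×5 cube at (6, -3.5) contributes its full rectangle; Combining (union): the 2 present regions are separate (no shared area or edge), so areas and boundary lengths simply add and each stays a separate island — 2 connected regions. Overall, the cross-section has 2 separate islands. The nearest boundary edge runs (16.00, -3.50)→(6.00, -3.50); distance from the point to it = 2.40 mm. (Shell/infill is judged within the island containing the point — the largest one.) The point is inside the cross-section and 2.40 mm from the nearest boundary — more than the 1.2 mm shell width (2 × 0.6), so it's in the infill interior.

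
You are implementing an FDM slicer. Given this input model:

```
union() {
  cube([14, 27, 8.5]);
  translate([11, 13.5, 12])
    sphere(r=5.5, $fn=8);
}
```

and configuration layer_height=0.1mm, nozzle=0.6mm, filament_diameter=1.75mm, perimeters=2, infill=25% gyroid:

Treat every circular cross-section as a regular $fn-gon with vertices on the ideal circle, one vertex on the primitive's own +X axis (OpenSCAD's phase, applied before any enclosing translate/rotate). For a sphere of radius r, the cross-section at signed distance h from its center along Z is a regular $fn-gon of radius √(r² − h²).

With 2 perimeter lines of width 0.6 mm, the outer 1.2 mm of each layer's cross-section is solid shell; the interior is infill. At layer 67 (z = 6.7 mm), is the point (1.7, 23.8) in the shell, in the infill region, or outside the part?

At z = 6.7 mm: the 14×27 cube contributes its full rectangle; the r=5.5 sphere at (11, 13.5) slices to a regular 8-gon of circumradius 1.470 (√(r²−h²) with h=5.3 from center); Combining (union): the r=5.5 sphere at (11, 13.5) lies entirely inside the 14×27 cube, so the union is just the 14×27 cube — 1 connected region. Overall, the cross-section is a single solid region. The nearest boundary edge runs (0.00, 0.00)→(0.00, 27.00); distance from the point to it = 1.70 mm. The point is inside the cross-section and 1.70 mm from the nearest boundary — more than the 1.2 mm shell width (2 × 0.6), so it's in the infill interior.

infill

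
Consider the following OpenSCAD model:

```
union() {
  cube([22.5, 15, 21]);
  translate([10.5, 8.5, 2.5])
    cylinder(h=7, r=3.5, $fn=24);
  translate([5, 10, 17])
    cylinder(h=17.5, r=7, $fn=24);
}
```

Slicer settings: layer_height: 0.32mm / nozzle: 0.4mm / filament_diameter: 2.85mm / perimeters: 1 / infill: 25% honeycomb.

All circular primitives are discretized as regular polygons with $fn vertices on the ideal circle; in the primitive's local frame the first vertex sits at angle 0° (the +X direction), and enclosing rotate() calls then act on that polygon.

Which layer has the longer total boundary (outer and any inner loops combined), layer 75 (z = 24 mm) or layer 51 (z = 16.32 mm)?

Layer 75 (z = 24): the cube is absent (z outside [0, 21]); the cylinder at (10.5, 8.5) does not reach this height (z outside [2.5, 9.5]); the r=7 cylinder at (5, 10) contributes a regular 24-gon of circumradius 7 (perimeter = 2·24·7.000·sin(180°/24) = 43.86 mm); Merging all regions: only the r=7 cylinder at (5, 10) is present, so the union is just that shape — boundary = 43.86 mm. So its perimeter = 43.86 mm. Layer 51 (z = 16.32): the 22.5×15 cube contributes its full rectangle (perimeter 75.00 mm); the cylinder at (10.5, 8.5) does not reach this height (z outside [2.5, 9.5]); the cylinder at (5, 10) is not intersected at this z (z outside [17, 34.5]); Combining (union): only the 22.5×15 cube is present, so the union is just that shape — boundary = 75.00 mm. So its perimeter = 75.00 mm. Layer 51 is larger (75.00 vs 43.86 mm).

layer 51 (z = 16.32 mm)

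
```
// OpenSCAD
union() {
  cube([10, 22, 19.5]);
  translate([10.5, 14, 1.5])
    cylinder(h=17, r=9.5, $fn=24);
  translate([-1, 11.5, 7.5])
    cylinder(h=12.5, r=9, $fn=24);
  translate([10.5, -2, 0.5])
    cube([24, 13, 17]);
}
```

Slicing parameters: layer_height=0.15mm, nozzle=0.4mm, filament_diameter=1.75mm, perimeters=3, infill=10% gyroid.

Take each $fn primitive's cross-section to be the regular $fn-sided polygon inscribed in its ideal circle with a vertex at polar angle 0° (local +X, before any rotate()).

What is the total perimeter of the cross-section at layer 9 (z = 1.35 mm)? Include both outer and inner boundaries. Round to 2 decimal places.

138.00 mm

At z = 1.35 mm: the cube (footprint 10×22) is included at this height (perimeter 64.00 mm); the cylinder at (10.5, 14) does not reach this height (z outside [1.5, 18.5]); the cylinder at (-1, 11.5) does not reach this height (z outside [7.5, 20]); the cube at (10.5, -2) (footprint 24×13) is included at this height (perimeter 74.00 mm); Merging all regions: the 2 present regions are separate (no shared area or edge), so areas and boundary lengths simply add and each stays a separate island — boundary = 138.00 mm. Overall, the cross-section has 2 separate islands. Total boundary length (outer) = 138.00 mm.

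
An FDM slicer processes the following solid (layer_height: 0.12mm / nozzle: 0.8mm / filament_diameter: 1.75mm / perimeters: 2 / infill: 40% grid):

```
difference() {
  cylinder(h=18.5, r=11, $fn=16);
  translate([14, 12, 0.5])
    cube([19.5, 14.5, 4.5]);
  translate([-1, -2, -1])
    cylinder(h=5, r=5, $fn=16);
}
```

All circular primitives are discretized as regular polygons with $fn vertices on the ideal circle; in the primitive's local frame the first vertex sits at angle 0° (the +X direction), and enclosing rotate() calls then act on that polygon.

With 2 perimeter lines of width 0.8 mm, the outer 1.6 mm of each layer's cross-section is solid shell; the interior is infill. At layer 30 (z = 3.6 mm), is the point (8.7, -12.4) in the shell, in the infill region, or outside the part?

outside

At z = 3.6 mm: the cylinder: section is a regular 16-gon, circumradius r=11; the cube at (14, 12) is present — its section is the full 19.5×14.5 rectangle; the r=5 cylinder at (-1, -2) gives a regular 16-gon of circumradius 5 (constant along its height); After the difference (first − rest): starting from the r=11 cylinder, the 19.5×14.5 cube at (14, 12) misses the remaining region (no effect); the r=5 cylinder at (-1, -2) lies wholly inside it (removes its full 76.54 mm² and its 31.21 mm outline becomes a hole wall) — 1 connected region with 1 hole. Overall, the cross-section is one region with 1 hole. The nearest boundary edge runs (7.78, -7.78)→(4.21, -10.16); distance from the point to it = 4.36 mm. The point is not inside any of the regions above, so it lies outside the cross-section (4.36 mm from the nearest boundary).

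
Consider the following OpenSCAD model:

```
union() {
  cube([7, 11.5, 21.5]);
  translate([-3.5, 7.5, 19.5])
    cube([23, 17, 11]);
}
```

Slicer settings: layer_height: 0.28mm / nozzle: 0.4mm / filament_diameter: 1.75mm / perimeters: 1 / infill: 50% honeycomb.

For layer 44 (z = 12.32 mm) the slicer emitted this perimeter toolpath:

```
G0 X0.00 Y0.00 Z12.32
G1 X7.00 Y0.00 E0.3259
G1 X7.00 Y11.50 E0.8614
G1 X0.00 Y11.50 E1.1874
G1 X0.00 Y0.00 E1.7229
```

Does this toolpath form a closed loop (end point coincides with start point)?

yes

Start point (G0): (0.00, 0.00). End point (last G1): the path returns to the start — closed.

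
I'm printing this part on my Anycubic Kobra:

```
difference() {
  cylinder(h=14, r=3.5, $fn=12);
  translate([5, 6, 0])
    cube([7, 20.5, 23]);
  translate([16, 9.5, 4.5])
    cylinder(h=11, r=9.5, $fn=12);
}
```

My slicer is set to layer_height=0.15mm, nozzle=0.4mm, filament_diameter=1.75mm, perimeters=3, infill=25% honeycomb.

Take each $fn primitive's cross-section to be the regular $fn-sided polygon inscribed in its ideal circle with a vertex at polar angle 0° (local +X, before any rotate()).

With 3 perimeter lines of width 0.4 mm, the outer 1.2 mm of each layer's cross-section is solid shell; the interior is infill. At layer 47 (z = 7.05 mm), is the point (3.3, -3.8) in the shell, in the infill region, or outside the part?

At z = 7.05 mm: the cylinder: section is a regular 12-gon, circumradius r=3.5; the cube at (5, 6) is present — its section is the full 7×20.5 rectangle; the r=9.5 cylinder at (16, 9.5) gives a regular 12-gon of circumradius 9.5 (constant along its height); After the difference (first − rest): starting from the r=3.5 cylinder, the 7×20.5 cube at (5, 6) misses the remaining region (no effect); the r=9.5 cylinder at (16, 9.5) misses the remaining region (no effect) — 1 connected region. Overall, the cross-section is a single solid region. The nearest boundary edge runs (3.03, -1.75)→(1.75, -3.03); distance from the point to it = 1.64 mm. The point is not inside any of the regions above, so it lies outside the cross-section (1.64 mm from the nearest boundary).

outside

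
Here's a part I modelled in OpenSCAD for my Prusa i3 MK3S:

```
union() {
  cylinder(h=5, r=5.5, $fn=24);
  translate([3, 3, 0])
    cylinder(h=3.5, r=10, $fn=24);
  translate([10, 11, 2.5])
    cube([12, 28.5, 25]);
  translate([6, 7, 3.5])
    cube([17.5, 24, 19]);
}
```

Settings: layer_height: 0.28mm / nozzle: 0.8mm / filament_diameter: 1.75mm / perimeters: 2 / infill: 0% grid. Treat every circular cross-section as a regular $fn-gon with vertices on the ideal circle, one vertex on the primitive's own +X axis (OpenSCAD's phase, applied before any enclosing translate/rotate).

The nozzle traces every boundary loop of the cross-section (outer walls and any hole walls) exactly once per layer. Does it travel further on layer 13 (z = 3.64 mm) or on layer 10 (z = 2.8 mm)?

Layer 13 (z = 3.64): the cylinder: section is a regular 24-gon, circumradius r=5.5 (perimeter = 2·24·5.500·sin(180°/24) = 34.46 mm); the cylinder at (3, 3) is not intersected at this z (z outside [0, 3.5]); the cube at (10, 11) is present — its section is the full 12×28.5 rectangle (perimeter 81.00 mm); the 17.5×24 cube at (6, 7) contributes its full rectangle (perimeter 83.00 mm); Merging all regions: the regions partially overlap (shared area 240.00 mm²), so the edge portions inside another operand are dropped and the merged outline is re-measured after clipping — boundary = 134.46 mm. So its perimeter = 134.46 mm. Layer 10 (z = 2.8): the cylinder: section is a regular 24-gon, circumradius r=5.5 (perimeter = 2·24·5.500·sin(180°/24) = 34.46 mm); the cylinder at (3, 3): section is a regular 24-gon, circumradius r=10 (perimeter = 2·24·10.000·sin(180°/24) = 62.65 mm); the cube at (10, 11) (footprint 12×28.5) is included at this height (perimeter 81.00 mm); the cube at (6, 7) is not intersected at this z (z outside [3.5, 22.5]); Merging all regions: the regions partially overlap (shared area 93.95 mm²), so the edge portions inside another operand are dropped and the merged outline is re-measured after clipping — boundary = 143.65 mm. So its perimeter = 143.65 mm. Layer 10 is larger (143.65 vs 134.46 mm).

layer 10 (z = 2.8 mm)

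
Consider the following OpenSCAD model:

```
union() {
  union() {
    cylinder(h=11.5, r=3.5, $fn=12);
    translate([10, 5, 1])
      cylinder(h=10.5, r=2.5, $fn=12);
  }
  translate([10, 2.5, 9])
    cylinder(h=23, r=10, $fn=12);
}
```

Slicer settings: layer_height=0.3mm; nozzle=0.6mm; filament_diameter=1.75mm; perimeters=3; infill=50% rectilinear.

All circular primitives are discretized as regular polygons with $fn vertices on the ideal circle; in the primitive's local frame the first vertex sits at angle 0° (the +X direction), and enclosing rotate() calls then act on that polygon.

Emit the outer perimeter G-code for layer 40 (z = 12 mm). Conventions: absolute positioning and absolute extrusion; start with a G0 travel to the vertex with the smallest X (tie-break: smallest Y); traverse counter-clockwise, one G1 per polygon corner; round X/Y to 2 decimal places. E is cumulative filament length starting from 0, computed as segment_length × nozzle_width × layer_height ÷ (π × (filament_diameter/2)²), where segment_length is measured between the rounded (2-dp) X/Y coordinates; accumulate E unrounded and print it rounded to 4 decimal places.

G0 X0.00 Y2.50 Z12.00
G1 X1.34 Y-2.50 E0.3874
G1 X5.00 Y-6.16 E0.7747
G1 X10.00 Y-7.50 E1.1621
G1 X15.00 Y-6.16 E1.5495
G1 X18.66 Y-2.50 E1.9368
G1 X20.00 Y2.50 E2.3242
G1 X18.66 Y7.50 E2.7116
G1 X15.00 Y11.16 E3.0990
G1 X10.00 Y12.50 E3.4863
G1 X5.00 Y11.16 E3.8737
G1 X1.34 Y7.50 E4.2611
G1 X0.00 Y2.50 E4.6484

At z = 12 mm: the cylinder is not intersected at this z (z outside [0, 11.5]); the cylinder at (10, 5) is absent (z outside [1, 11.5]); Taking the union: nothing is present at this height; the cylinder at (10, 2.5): section is a regular 12-gon, circumradius r=10; Merging all regions: only the r=10 cylinder at (10, 2.5) is present, so the union is just that shape — 1 connected region. The outline is a single polygon with 12 vertices. Extrusion per mm of travel: 0.6 × 0.3 / (π × 0.875²) = 0.074835. Accumulating E over each segment gives final E = 4.6484.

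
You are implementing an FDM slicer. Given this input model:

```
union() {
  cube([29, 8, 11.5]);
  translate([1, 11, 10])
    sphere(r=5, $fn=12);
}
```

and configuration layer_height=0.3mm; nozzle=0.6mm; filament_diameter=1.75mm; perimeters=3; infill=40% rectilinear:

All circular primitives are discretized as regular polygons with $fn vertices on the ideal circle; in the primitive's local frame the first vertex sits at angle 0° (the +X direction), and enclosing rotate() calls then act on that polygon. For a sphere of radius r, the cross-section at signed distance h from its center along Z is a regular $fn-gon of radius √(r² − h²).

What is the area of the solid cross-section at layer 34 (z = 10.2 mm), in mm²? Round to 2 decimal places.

299.99 mm²

At z = 10.2 mm: the cube is present — its section is the full 29×8 rectangle (area 232.00 mm²); the r=5 sphere at (1, 11) slices to a regular 12-gon of circumradius 4.996 (√(r²−h²) with h=0.2 from center) (area = (12/2)·4.996²·sin(360°/12) = 74.88 mm²); Combining (union): the regions partially overlap — summed areas 306.88 mm² minus the doubly-counted overlap 6.89 mm² gives 299.99 mm² — area = 299.99 mm². Overall, the cross-section is a single solid region. Net area = 299.99 mm².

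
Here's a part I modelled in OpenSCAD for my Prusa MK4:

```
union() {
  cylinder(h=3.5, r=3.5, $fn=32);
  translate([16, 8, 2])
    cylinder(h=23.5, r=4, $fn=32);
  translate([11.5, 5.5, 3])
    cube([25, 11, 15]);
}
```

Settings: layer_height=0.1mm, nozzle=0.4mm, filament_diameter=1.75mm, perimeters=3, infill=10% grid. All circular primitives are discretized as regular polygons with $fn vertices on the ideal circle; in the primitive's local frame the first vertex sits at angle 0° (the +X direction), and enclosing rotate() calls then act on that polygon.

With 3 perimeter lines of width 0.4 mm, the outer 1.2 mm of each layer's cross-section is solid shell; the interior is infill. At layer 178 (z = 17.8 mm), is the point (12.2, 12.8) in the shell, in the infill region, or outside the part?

At z = 17.8 mm: the cylinder is absent (z outside [0, 3.5]); the r=4 cylinder at (16, 8) contributes a regular 32-gon of circumradius 4; the cube at (11.5, 5.5) is present — its section is the full 25×11 rectangle; Merging all regions: the regions partially overlap (shared area 43.51 mm²), so overlapping operands fuse into one piece — 1 connected region. Overall, the cross-section is a single solid region. The nearest boundary edge runs (11.50, 5.50)→(11.50, 16.50); distance from the point to it = 0.70 mm. The point is inside the cross-section, 0.70 mm from the nearest boundary — within the 1.2 mm shell band (3 × 0.4).

shell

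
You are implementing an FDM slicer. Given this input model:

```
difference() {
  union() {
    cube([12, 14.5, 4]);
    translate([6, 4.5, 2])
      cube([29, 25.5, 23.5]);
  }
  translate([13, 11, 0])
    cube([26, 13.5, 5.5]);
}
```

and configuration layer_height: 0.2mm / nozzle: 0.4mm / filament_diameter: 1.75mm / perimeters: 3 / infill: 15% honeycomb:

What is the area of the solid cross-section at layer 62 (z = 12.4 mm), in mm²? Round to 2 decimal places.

At z = 12.4 mm: the cube is not intersected at this z (z outside [0, 4]); the cube at (6, 4.5) (footprint 29×25.5) is included at this height (area 739.50 mm²); Combining (union): only the 29×25.5 cube at (6, 4.5) is present, so the union is just that shape — area = 739.50 mm²; the cube at (13, 11) is absent (z outside [0, 5.5]); Taking the first minus the rest: none of the subtracted shapes is present at this height, so that combined region is unchanged — area = 739.50 mm². Overall, the cross-section is a single solid region. Net area = 739.50 mm².

739.50 mm²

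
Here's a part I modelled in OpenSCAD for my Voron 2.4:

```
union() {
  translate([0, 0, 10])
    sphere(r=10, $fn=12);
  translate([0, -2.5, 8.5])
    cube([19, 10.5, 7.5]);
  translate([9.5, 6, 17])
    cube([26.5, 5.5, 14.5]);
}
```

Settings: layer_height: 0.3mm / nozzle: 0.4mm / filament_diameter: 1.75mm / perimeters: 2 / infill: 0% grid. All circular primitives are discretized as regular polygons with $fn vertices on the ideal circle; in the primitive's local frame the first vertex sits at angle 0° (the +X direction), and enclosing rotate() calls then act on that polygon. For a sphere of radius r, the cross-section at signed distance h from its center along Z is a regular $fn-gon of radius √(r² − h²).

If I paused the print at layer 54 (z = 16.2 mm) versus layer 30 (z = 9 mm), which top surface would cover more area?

Layer 54 (z = 16.2): the r=10 sphere slices to a regular 12-gon of circumradius 7.846 (√(r²−h²) with h=6.2 from center) (area = (12/2)·7.846²·sin(360°/12) = 184.68 mm²); the cube at (0, -2.5) does not reach this height (z outside [8.5, 16]); the cube at (9.5, 6) does not reach this height (z outside [17, 31.5]); Combining (union): only the r=10 sphere is present, so the union is just that shape — area = 184.68 mm². So its area = 184.68 mm². Layer 30 (z = 9): the r=10 sphere contributes a regular 12-gon of circumradius √(10²−1²) = 9.950 (area = (12/2)·9.950²·sin(360°/12) = 297.00 mm²); the cube at (0, -2.5) is present — its section is the full 19×10.5 rectangle (area 199.50 mm²); the cube at (9.5, 6) is absent (z outside [17, 31.5]); Taking the union: the regions partially overlap — summed areas 496.50 mm² minus the doubly-counted overlap 91.71 mm² gives 404.79 mm² — area = 404.79 mm². So its area = 404.79 mm². Layer 30 is larger (404.79 vs 184.68 mm²).

layer 30 (z = 9 mm)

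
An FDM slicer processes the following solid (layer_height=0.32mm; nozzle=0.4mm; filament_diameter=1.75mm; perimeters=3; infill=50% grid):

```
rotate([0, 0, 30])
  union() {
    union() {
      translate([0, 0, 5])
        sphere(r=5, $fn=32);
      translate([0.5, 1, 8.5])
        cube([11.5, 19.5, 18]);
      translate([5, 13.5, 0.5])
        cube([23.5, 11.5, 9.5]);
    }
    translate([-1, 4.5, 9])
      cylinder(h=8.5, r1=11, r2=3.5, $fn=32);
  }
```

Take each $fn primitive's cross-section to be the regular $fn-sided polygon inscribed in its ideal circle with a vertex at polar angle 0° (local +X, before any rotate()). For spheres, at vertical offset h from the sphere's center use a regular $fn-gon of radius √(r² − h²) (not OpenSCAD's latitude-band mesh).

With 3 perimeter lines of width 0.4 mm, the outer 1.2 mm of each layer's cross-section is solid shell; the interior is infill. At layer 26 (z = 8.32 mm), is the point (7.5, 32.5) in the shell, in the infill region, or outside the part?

shell

At z = 8.32 mm: the sphere: section is a regular 32-gon, circumradius = √(r²−h²) = √(5²−3.32²) = 3.739; the cube at (0.5, 1) is absent (z outside [8.5, 26.5]); the cube at (5, 13.5) is present — its section is the full 23.5×11.5 rectangle; Combining (union): the 2 present regions are separate (no shared area or edge), so areas and boundary lengths simply add and each stays a separate island — 2 connected regions; the cone at (-1, 4.5) does not reach this height (z outside [9, 17.5]); Combining (union): only that combined region is present, so the union is just that shape — 2 connected regions; (rotated 30° about Z; rotation is an isometry so areas/perimeters/island counts are preserved). Overall, the cross-section has 2 separate islands. Undo the 30° rotation: the query point maps to (22.745, 24.396) in the un-rotated model frame. The nearest boundary edge runs (5.00, 25.00)→(28.50, 25.00); distance from the point to it = 0.60 mm. (Shell/infill is judged within the island containing the point — the largest one.) The point is inside the cross-section, 0.60 mm from the nearest boundary — within the 1.2 mm shell band (3 × 0.4).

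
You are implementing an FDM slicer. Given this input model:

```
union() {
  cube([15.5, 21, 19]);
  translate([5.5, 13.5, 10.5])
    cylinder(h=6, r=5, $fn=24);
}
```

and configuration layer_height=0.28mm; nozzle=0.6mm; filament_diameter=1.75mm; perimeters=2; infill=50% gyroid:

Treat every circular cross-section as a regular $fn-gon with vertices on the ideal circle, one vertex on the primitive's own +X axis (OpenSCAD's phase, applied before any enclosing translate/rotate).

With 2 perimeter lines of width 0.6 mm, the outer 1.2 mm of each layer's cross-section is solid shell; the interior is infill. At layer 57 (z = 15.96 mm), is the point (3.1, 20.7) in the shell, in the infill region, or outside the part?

At z = 15.96 mm: the cube is present — its section is the full 15.5×21 rectangle; the r=5 cylinder at (5.5, 13.5) gives a regular 24-gon of circumradius 5 (constant along its height); Combining (union): the r=5 cylinder at (5.5, 13.5) lies entirely inside the 15.5×21 cube, so the union is just the 15.5×21 cube — 1 connected region. Overall, the cross-section is a single solid region. The nearest boundary edge runs (0.00, 21.00)→(15.50, 21.00); distance from the point to it = 0.30 mm. The point is inside the cross-section, 0.30 mm from the nearest boundary — within the 1.2 mm shell band (2 × 0.6).

shell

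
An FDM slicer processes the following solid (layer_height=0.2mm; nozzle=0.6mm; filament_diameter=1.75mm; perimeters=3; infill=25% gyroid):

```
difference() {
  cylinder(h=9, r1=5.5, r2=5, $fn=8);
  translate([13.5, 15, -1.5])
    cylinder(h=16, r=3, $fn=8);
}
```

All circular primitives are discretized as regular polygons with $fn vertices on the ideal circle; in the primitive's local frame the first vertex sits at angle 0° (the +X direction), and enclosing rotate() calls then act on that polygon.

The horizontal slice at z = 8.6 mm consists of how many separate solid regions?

1

At z = 8.6 mm: the cone contributes a regular 8-gon of circumradius 5.022 (interpolated between r1=5.5 and r2=5 at t=0.956); the cylinder at (13.5, 15): section is a regular 8-gon, circumradius r=3; Taking the first minus the rest: starting from the cone, the r=3 cylinder at (13.5, 15) misses the remaining region (no effect) — 1 connected region. The result has 1 disconnected region.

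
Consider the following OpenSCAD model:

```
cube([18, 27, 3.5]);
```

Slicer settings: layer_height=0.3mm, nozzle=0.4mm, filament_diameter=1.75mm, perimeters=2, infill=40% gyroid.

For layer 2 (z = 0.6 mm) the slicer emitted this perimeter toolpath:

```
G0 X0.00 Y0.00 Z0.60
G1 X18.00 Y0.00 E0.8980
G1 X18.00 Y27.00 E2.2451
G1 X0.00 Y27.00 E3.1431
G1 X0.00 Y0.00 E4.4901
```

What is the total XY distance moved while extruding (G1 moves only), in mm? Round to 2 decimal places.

90.00 mm

Sum the Euclidean lengths of each G1 segment: total = 90.00 mm.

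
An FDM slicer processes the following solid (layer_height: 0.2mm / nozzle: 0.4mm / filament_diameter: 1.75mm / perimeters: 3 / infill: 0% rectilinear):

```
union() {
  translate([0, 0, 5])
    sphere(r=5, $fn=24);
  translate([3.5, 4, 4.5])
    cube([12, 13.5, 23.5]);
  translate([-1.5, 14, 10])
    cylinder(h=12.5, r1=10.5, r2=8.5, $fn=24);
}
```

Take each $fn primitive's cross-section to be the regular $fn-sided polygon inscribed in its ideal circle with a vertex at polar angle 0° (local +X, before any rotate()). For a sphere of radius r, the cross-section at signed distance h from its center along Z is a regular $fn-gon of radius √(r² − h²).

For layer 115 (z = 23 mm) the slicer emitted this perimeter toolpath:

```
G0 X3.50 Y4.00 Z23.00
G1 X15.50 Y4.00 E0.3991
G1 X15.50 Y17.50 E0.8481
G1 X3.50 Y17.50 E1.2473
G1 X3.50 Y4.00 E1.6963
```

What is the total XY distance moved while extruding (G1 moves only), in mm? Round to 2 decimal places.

51.00 mm

Sum the Euclidean lengths of each G1 segment: total = 51.00 mm.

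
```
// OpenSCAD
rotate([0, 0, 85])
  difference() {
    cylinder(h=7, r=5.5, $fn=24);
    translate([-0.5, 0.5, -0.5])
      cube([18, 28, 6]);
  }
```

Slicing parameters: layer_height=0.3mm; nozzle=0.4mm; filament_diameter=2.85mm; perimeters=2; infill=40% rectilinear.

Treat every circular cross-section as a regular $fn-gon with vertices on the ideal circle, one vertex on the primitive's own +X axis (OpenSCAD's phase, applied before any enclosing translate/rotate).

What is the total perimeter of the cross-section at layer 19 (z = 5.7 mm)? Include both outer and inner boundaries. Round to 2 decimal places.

At z = 5.7 mm: the r=5.5 cylinder gives a regular 24-gon of circumradius 5.5 (constant along its height) (perimeter = 2·24·5.500·sin(180°/24) = 34.46 mm); the cube at (-0.5, 0.5) is not intersected at this z (z outside [-0.5, 5.5]); Taking the first minus the rest: none of the subtracted shapes is present at this height, so the r=5.5 cylinder is unchanged — boundary = 34.46 mm; (whole slice rotated 85° about Z — lengths, areas and connectivity unchanged). Overall, the cross-section is a single solid region. Total boundary length (outer) = 34.46 mm.

34.46 mm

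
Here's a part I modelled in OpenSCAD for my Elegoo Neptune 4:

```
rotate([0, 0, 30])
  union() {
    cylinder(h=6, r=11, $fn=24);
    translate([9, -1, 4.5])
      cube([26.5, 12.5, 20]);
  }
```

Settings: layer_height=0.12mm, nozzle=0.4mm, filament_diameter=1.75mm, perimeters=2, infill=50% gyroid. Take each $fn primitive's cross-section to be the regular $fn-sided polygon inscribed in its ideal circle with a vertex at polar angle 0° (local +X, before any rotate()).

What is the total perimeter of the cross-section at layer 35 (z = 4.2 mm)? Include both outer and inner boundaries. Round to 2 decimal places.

68.92 mm

At z = 4.2 mm: the r=11 cylinder contributes a regular 24-gon of circumradius 11 (perimeter = 2·24·11.000·sin(180°/24) = 68.92 mm); the cube at (9, -1) does not reach this height (z outside [4.5, 24.5]); Merging all regions: only the r=11 cylinder is present, so the union is just that shape — boundary = 68.92 mm; (whole slice rotated 30° about Z — lengths, areas and connectivity unchanged). Overall, the cross-section is a single solid region. Total boundary length (outer) = 68.92 mm.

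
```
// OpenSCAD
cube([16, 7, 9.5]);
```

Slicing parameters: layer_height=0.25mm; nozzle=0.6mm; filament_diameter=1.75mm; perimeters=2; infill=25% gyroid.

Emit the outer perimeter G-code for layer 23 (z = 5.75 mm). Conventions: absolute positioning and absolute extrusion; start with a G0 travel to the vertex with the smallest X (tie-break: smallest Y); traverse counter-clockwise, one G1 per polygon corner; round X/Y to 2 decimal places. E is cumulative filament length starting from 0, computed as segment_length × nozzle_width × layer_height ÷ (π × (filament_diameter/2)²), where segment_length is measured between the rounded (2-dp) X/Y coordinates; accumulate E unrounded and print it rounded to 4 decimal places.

G0 X0.00 Y0.00 Z5.75
G1 X16.00 Y0.00 E0.9978
G1 X16.00 Y7.00 E1.4343
G1 X0.00 Y7.00 E2.4321
G1 X0.00 Y0.00 E2.8687

At z = 5.75 mm: the 16×7 cube contributes its full rectangle. The outline is a single polygon with 4 vertices. Extrusion per mm of travel: 0.6 × 0.25 / (π × 0.875²) = 0.062363. Accumulating E over each segment gives final E = 2.8687.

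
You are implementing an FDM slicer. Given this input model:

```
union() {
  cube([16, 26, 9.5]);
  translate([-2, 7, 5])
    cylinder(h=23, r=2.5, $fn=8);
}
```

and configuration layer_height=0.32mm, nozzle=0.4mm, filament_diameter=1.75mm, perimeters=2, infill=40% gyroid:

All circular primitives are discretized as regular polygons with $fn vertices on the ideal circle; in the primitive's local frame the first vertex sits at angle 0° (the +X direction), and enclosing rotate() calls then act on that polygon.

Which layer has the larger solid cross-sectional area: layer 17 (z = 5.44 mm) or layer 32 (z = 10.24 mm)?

layer 17 (z = 5.44 mm)

Layer 17 (z = 5.44): the cube (footprint 16×26) is included at this height (area 416.00 mm²); the cylinder at (-2, 7): section is a regular 8-gon, circumradius r=2.5 (area = (8/2)·2.500²·sin(360°/8) = 17.68 mm²); Combining (union): the regions partially overlap — summed areas 433.68 mm² minus the doubly-counted overlap 0.60 mm² gives 433.07 mm² — area = 433.07 mm². So its area = 433.07 mm². Layer 32 (z = 10.24): the cube is absent (z outside [0, 9.5]); the cylinder at (-2, 7): section is a regular 8-gon, circumradius r=2.5 (area = (8/2)·2.500²·sin(360°/8) = 17.68 mm²); Taking the union: only the r=2.5 cylinder at (-2, 7) is present, so the union is just that shape — area = 17.68 mm². So its area = 17.68 mm². Layer 17 is larger (433.07 vs 17.68 mm²).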